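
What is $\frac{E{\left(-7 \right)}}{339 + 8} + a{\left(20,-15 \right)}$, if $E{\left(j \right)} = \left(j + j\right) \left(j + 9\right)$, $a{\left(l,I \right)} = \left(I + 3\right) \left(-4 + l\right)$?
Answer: $- \frac{66652}{347} \approx -192.08$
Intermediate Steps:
$a{\left(l,I \right)} = \left(-4 + l\right) \left(3 + I\right)$ ($a{\left(l,I \right)} = \left(3 + I\right) \left(-4 + l\right) = \left(-4 + l\right) \left(3 + I\right)$)
$E{\left(j \right)} = 2 j \left(9 + j\right)$
$\frac{E{\left(-7 \right)}}{339 + 8} + a{\left(20,-15 \right)} = \frac{2 \left(-7\right) \left(9 - 7\right)}{339 + 8} - 192 = \frac{2 \left(-7\right) 2}{347} + \left(-12 + 60 + 60 - 300\right) = \frac{1}{347} \left(-28\right) - 192 = - \frac{28}{347} - 192 = - \frac{66652}{347}$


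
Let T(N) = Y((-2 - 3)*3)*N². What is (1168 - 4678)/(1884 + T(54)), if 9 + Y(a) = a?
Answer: 117/2270 ≈ 0.051542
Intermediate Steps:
Y(a) = -9 + a
T(N) = -24*N² (T(N) = (-9 + (-2 - 3)*3)*N² = (-9 - 5*3)*N² = (-9 - 15)*N² = -24*N²)
(1168 - 4678)/(1884 + T(54)) = (1168 - 4678)/(1884 - 24*54²) = -3510/(1884 - 24*2916) = -3510/(1884 - 69984) = -3510/(-68100) = -3510*(-1/68100) = 117/2270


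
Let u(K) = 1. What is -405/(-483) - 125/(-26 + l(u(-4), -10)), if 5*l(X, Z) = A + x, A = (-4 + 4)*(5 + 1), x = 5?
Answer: 940/161 ≈ 5.8385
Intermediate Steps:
A = 0 (A = 0*6 = 0)
l(X, Z) = 1 (l(X, Z) = (0 + 5)/5 = (⅕)*5 = 1)
-405/(-483) - 125/(-26 + l(u(-4), -10)) = -405/(-483) - 125/(-26 + 1) = -405*(-1/483) - 125/(-25) = 135/161 - 125*(-1/25) = 135/161 + 5 = 940/161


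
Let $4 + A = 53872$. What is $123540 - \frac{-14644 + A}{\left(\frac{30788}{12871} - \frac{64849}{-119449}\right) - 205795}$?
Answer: $\frac{19543471290743735128}{158195249625257} \approx 1.2354 \cdot 10^{5}$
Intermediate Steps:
$A = 53868$ ($A = -4 + 53872 = 53868$)
$123540 - \frac{-14644 + A}{\left(\frac{30788}{12871} - \frac{64849}{-119449}\right) - 205795} = 123540 - \frac{-14644 + 53868}{\left(\frac{30788}{12871} - \frac{64849}{-119449}\right) - 205795} = 123540 - \frac{39224}{\left(30788 \cdot \frac{1}{12871} - - \frac{64849}{119449}\right) - 205795} = 123540 - \frac{39224}{\left(\frac{30788}{12871} + \frac{64849}{119449}\right) - 205795} = 123540 - \frac{39224}{\frac{4512267291}{1537428079} - 205795} = 123540 - \frac{39224}{- \frac{316390499250514}{1537428079}} = 123540 - 39224 \left(- \frac{1537428079}{316390499250514}\right) = 123540 - - \frac{30152039485348}{158195249625257} = 123540 + \frac{30152039485348}{158195249625257} = \frac{19543471290743735128}{158195249625257}$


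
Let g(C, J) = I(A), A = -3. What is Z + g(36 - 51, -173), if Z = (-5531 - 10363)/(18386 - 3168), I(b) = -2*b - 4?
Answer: 7271/7609 ≈ 0.95558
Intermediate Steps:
I(b) = -4 - 2*b
g(C, J) = 2 (g(C, J) = -4 - 2*(-3) = -4 + 6 = 2)
Z = -7947/7609 (Z = -15894/15218 = -15894*1/15218 = -7947/7609 ≈ -1.0444)
Z + g(36 - 51, -173) = -7947/7609 + 2 = 7271/7609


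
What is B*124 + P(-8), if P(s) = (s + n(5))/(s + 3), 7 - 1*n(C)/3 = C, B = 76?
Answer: 47122/5 ≈ 9424.4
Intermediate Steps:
n(C) = 21 - 3*C
P(s) = (6 + s)/(3 + s) (P(s) = (s + (21 - 3*5))/(s + 3) = (s + (21 - 15))/(3 + s) = (s + 6)/(3 + s) = (6 + s)/(3 + s))
B*124 + P(-8) = 76*124 + (6 - 8)/(3 - 8) = 9424 - 2/(-5) = 9424 - ⅕*(-2) = 9424 + ⅖ = 47122/5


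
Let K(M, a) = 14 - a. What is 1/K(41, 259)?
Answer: -1/245 ≈ -0.0040816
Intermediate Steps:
1/K(41, 259) = 1/(14 - 1*259) = 1/(14 - 259) = 1/(-245) = -1/245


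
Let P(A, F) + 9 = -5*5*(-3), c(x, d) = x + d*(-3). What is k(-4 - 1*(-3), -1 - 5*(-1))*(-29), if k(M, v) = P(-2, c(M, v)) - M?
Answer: -1943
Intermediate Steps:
c(x, d) = x - 3*d
P(A, F) = 66 (P(A, F) = -9 - 5*5*(-3) = -9 - 25*(-3) = -9 + 75 = 66)
k(M, v) = 66 - M
k(-4 - 1*(-3), -1 - 5*(-1))*(-29) = (66 - (-4 - 1*(-3)))*(-29) = (66 - (-4 + 3))*(-29) = (66 - 1*(-1))*(-29) = (66 + 1)*(-29) = 67*(-29) = -1943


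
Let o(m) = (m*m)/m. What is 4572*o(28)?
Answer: 128016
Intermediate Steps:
o(m) = m (o(m) = m²/m = m)
4572*o(28) = 4572*28 = 128016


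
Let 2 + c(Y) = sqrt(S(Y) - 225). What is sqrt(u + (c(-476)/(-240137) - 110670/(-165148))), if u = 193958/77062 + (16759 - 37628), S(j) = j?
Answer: sqrt(-2579533816565413080698102854 - 514809834722708708*I*sqrt(701))/351603312386 ≈ 3.8164e-7 - 144.45*I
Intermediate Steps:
c(Y) = -2 + sqrt(-225 + Y) (c(Y) = -2 + sqrt(Y - 225) = -2 + sqrt(-225 + Y))
u = -804006460/38531 (u = 193958*(1/77062) - 20869 = 96979/38531 - 20869 = -804006460/38531 ≈ -20866.)
sqrt(u + (c(-476)/(-240137) - 110670/(-165148))) = sqrt(-804006460/38531 + ((-2 + sqrt(-225 - 476))/(-240137) - 110670/(-165148))) = sqrt(-804006460/38531 + ((-2 + sqrt(-701))*(-1/240137) - 110670*(-1/165148))) = sqrt(-804006460/38531 + ((-2 + I*sqrt(701))*(-1/240137) + 55335/82574)) = sqrt(-804006460/38531 + ((2/240137 - I*sqrt(701)/240137) + 55335/82574)) = sqrt(-804006460/38531 + (324101123/483635918 - I*sqrt(701)/240137)) = sqrt(-7336488951314339/351603312386 - I*sqrt(701)/240137)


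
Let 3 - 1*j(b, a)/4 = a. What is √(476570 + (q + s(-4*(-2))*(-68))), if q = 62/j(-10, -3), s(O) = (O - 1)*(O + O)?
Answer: √16882437/6 ≈ 684.80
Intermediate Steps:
j(b, a) = 12 - 4*a
s(O) = 2*O*(-1 + O) (s(O) = (-1 + O)*(2*O) = 2*O*(-1 + O))
q = 31/12 (q = 62/(12 - 4*(-3)) = 62/(12 + 12) = 62/24 = 62*(1/24) = 31/12 ≈ 2.5833)
√(476570 + (q + s(-4*(-2))*(-68))) = √(476570 + (31/12 + (2*(-4*(-2))*(-1 - 4*(-2)))*(-68))) = √(476570 + (31/12 + (2*8*(-1 + 8))*(-68))) = √(476570 + (31/12 + (2*8*7)*(-68))) = √(476570 + (31/12 + 112*(-68))) = √(476570 + (31/12 - 7616)) = √(476570 - 91361/12) = √(5627479/12) = √16882437/6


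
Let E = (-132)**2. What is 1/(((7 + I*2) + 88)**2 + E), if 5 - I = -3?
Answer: 1/29745 ≈ 3.3619e-5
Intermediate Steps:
I = 8 (I = 5 - 1*(-3) = 5 + 3 = 8)
E = 17424
1/(((7 + I*2) + 88)**2 + E) = 1/(((7 + 8*2) + 88)**2 + 17424) = 1/(((7 + 16) + 88)**2 + 17424) = 1/((23 + 88)**2 + 17424) = 1/(111**2 + 17424) = 1/(12321 + 17424) = 1/29745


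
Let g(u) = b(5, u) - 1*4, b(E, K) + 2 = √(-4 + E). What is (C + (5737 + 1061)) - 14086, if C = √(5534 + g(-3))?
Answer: -7288 + √5529 ≈ -7213.6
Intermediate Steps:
b(E, K) = -2 + √(-4 + E)
g(u) = -5 (g(u) = (-2 + √(-4 + 5)) - 1*4 = (-2 + √1) - 4 = (-2 + 1) - 4 = -1 - 4 = -5)
C = √5529 (C = √(5534 - 5) = √5529 ≈ 74.357)
(C + (5737 + 1061)) - 14086 = (√5529 + (5737 + 1061)) - 14086 = (√5529 + 6798) - 14086 = (6798 + √5529) - 14086 = -7288 + √5529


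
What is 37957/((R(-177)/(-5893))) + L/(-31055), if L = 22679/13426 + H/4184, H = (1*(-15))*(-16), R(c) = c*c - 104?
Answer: -9755245096343890943/1361796795878050 ≈ -7163.5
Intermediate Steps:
R(c) = -104 + c**2 (R(c) = c**2 - 104 = -104 + c**2)
H = 240 (H = -15*(-16) = 240)
L = 12263897/7021798 (L = 22679/13426 + 240/4184 = 22679*(1/13426) + 240*(1/4184) = 22679/13426 + 30/523 = 12263897/7021798 ≈ 1.7465)
37957/((R(-177)/(-5893))) + L/(-31055) = 37957/(((-104 + (-177)**2)/(-5893))) + (12263897/7021798)/(-31055) = 37957/(((-104 + 31329)*(-1/5893))) + (12263897/7021798)*(-1/31055) = 37957/((31225*(-1/5893))) - 12263897/218061936890 = 37957/(-31225/5893) - 12263897/218061936890 = 37957*(-5893/31225) - 12263897/218061936890 = -223680601/31225 - 12263897/218061936890 = -9755245096343890943/1361796795878050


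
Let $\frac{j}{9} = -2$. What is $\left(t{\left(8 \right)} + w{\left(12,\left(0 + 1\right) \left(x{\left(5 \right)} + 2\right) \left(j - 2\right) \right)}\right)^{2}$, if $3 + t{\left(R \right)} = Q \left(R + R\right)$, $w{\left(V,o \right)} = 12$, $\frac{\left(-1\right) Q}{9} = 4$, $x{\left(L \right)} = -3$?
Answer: $321489$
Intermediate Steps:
$j = -18$ ($j = 9 \left(-2\right) = -18$)
$Q = -36$ ($Q = \left(-9\right) 4 = -36$)
$t{\left(R \right)} = -3 - 72 R$ ($t{\left(R \right)} = -3 - 36 \left(R + R\right) = -3 - 36 \cdot 2 R = -3 - 72 R$)
$\left(t{\left(8 \right)} + w{\left(12,\left(0 + 1\right) \left(x{\left(5 \right)} + 2\right) \left(j - 2\right) \right)}\right)^{2} = \left(\left(-3 - 576\right) + 12\right)^{2} = \left(-579 + 12\right)^{2} = \left(-567\right)^{2} = 321489$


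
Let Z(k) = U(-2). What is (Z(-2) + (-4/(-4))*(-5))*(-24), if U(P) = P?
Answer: 168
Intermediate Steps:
Z(k) = -2
(Z(-2) + (-4/(-4))*(-5))*(-24) = (-2 + (-4/(-4))*(-5))*(-24) = (-2 - 1/4*(-4)*(-5))*(-24) = (-2 + 1*(-5))*(-24) = (-2 - 5)*(-24) = -7*(-24) = 168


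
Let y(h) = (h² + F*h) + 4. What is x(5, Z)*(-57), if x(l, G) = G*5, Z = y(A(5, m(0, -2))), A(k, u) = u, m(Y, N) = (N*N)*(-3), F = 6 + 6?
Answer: -1140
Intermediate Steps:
F = 12
m(Y, N) = -3*N² (m(Y, N) = N²*(-3) = -3*N²)
y(h) = 4 + h² + 12*h (y(h) = (h² + 12*h) + 4 = 4 + h² + 12*h)
Z = 4 (Z = 4 + (-3*(-2)²)² + 12*(-3*(-2)²) = 4 + (-3*4)² + 12*(-3*4) = 4 + (-12)² + 12*(-12) = 4 + 144 - 144 = 4)
x(l, G) = 5*G
x(5, Z)*(-57) = (5*4)*(-57) = 20*(-57) = -1140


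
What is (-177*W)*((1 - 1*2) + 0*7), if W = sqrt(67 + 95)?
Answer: 1593*sqrt(2) ≈ 2252.8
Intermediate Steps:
W = 9*sqrt(2) (W = sqrt(162) = 9*sqrt(2) ≈ 12.728)
(-177*W)*((1 - 1*2) + 0*7) = (-1593*sqrt(2))*((1 - 1*2) + 0*7) = (-1593*sqrt(2))*((1 - 2) + 0) = (-1593*sqrt(2))*(-1 + 0) = -1593*sqrt(2)*(-1) = 1593*sqrt(2)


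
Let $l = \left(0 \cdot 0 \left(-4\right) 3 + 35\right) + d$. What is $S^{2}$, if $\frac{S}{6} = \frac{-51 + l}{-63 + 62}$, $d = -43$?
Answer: $125316$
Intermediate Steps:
$l = -8$ ($l = \left(0 \cdot 0 \left(-4\right) 3 + 35\right) - 43 = \left(0 \left(-4\right) 3 + 35\right) - 43 = \left(0 \cdot 3 + 35\right) - 43 = \left(0 + 35\right) - 43 = 35 - 43 = -8$)
$S = 354$ ($S = 6 \frac{-51 - 8}{-63 + 62} = 6 \left(- \frac{59}{-1}\right) = 6 \left(\left(-59\right) \left(-1\right)\right) = 6 \cdot 59 = 354$)
$S^{2} = 354^{2} = 125316$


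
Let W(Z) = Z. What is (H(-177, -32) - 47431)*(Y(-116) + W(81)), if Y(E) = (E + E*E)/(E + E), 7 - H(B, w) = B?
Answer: -2220609/2 ≈ -1.1103e+6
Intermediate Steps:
H(B, w) = 7 - B
Y(E) = (E + E²)/(2*E) (Y(E) = (E + E²)/((2*E)) = (E + E²)*(1/(2*E)) = (E + E²)/(2*E))
(H(-177, -32) - 47431)*(Y(-116) + W(81)) = ((7 - 1*(-177)) - 47431)*((½ + (½)*(-116)) + 81) = ((7 + 177) - 47431)*((½ - 58) + 81) = (184 - 47431)*(-115/2 + 81) = -47247*47/2 = -2220609/2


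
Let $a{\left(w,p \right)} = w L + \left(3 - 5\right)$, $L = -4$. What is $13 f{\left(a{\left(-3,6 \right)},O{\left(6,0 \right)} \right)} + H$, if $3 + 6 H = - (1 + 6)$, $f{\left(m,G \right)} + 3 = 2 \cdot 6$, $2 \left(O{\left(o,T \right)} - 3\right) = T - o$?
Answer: $\frac{346}{3} \approx 115.33$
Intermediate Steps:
$a{\left(w,p \right)} = -2 - 4 w$ ($a{\left(w,p \right)} = w \left(-4\right) + \left(3 - 5\right) = - 4 w + \left(3 - 5\right) = - 4 w - 2 = -2 - 4 w$)
$O{\left(o,T \right)} = 3 + \frac{T}{2} - \frac{o}{2}$ ($O{\left(o,T \right)} = 3 + \frac{T - o}{2} = 3 + \left(\frac{T}{2} - \frac{o}{2}\right) = 3 + \frac{T}{2} - \frac{o}{2}$)
$f{\left(m,G \right)} = 9$ ($f{\left(m,G \right)} = -3 + 2 \cdot 6 = -3 + 12 = 9$)
$H = - \frac{5}{3}$ ($H = - \frac{1}{2} + \frac{\left(-1\right) \left(1 + 6\right)}{6} = - \frac{1}{2} + \frac{\left(-1\right) 7}{6} = - \frac{1}{2} + \frac{1}{6} \left(-7\right) = - \frac{1}{2} - \frac{7}{6} = - \frac{5}{3} \approx -1.6667$)
$13 f{\left(a{\left(-3,6 \right)},O{\left(6,0 \right)} \right)} + H = 13 \cdot 9 - \frac{5}{3} = 117 - \frac{5}{3} = \frac{346}{3}$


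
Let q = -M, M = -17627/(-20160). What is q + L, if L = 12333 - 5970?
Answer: 128260453/20160 ≈ 6362.1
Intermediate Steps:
L = 6363
M = 17627/20160 (M = -17627*(-1/20160) = 17627/20160 ≈ 0.87436)
q = -17627/20160 (q = -1*17627/20160 = -17627/20160 ≈ -0.87436)
q + L = -17627/20160 + 6363 = 128260453/20160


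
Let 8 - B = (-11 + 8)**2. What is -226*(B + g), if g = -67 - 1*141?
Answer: 47234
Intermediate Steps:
g = -208 (g = -67 - 141 = -208)
B = -1 (B = 8 - (-11 + 8)**2 = 8 - 1*(-3)**2 = 8 - 1*9 = 8 - 9 = -1)
-226*(B + g) = -226*(-1 - 208) = -226*(-209) = 47234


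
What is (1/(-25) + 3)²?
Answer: 5476/625 ≈ 8.7616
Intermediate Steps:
(1/(-25) + 3)² = (-1/25 + 3)² = (74/25)² = 5476/625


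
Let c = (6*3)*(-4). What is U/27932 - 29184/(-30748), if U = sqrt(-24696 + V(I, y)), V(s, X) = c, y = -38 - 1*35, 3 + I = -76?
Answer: 7296/7687 + 6*I*sqrt(43)/6983 ≈ 0.94913 + 0.0056343*I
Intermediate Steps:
I = -79 (I = -3 - 76 = -79)
y = -73 (y = -38 - 35 = -73)
c = -72 (c = 18*(-4) = -72)
V(s, X) = -72
U = 24*I*sqrt(43) (U = sqrt(-24696 - 72) = sqrt(-24768) = 24*I*sqrt(43) ≈ 157.38*I)
U/27932 - 29184/(-30748) = (24*I*sqrt(43))/27932 - 29184/(-30748) = (24*I*sqrt(43))*(1/27932) - 29184*(-1/30748) = 6*I*sqrt(43)/6983 + 7296/7687 = 7296/7687 + 6*I*sqrt(43)/6983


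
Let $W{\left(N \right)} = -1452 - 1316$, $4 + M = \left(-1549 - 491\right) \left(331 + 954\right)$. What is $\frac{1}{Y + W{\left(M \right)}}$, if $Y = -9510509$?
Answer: $- \frac{1}{9513277} \approx -1.0512 \cdot 10^{-7}$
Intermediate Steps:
$M = -2621404$ ($M = -4 + \left(-1549 - 491\right) \left(331 + 954\right) = -4 - 2621400 = -2621404$)
$W{\left(N \right)} = -2768$ ($W{\left(N \right)} = -1452 - 1316 = -2768$)
$\frac{1}{Y + W{\left(M \right)}} = \frac{1}{-9510509 - 2768} = \frac{1}{-9513277} = - \frac{1}{9513277}$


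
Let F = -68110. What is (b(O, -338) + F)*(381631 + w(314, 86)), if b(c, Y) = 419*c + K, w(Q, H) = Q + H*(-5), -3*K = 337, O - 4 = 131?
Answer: -13342342580/3 ≈ -4.4474e+9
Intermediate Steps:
O = 135 (O = 4 + 131 = 135)
K = -337/3 (K = -⅓*337 = -337/3 ≈ -112.33)
w(Q, H) = Q - 5*H
b(c, Y) = -337/3 + 419*c (b(c, Y) = 419*c - 337/3 = -337/3 + 419*c)
(b(O, -338) + F)*(381631 + w(314, 86)) = ((-337/3 + 419*135) - 68110)*(381631 + (314 - 5*86)) = ((-337/3 + 56565) - 68110)*(381631 + (314 - 430)) = (169358/3 - 68110)*(381631 - 116) = -34972/3*381515 = -13342342580/3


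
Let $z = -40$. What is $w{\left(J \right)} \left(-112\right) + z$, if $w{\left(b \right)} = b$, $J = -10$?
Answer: $1080$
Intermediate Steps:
$w{\left(J \right)} \left(-112\right) + z = \left(-10\right) \left(-112\right) - 40 = 1120 - 40 = 1080$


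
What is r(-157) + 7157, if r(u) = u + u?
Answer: 6843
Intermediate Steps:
r(u) = 2*u
r(-157) + 7157 = 2*(-157) + 7157 = -314 + 7157 = 6843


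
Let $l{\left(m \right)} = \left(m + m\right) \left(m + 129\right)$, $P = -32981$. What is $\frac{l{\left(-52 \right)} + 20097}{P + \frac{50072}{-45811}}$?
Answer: $- \frac{553809179}{1510942663} \approx -0.36653$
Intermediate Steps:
$l{\left(m \right)} = 2 m \left(129 + m\right)$
$\frac{l{\left(-52 \right)} + 20097}{P + \frac{50072}{-45811}} = \frac{2 \left(-52\right) \left(129 - 52\right) + 20097}{-32981 + \frac{50072}{-45811}} = \frac{2 \left(-52\right) 77 + 20097}{-32981 + 50072 \left(- \frac{1}{45811}\right)} = \frac{-8008 + 20097}{-32981 - \frac{50072}{45811}} = \frac{12089}{- \frac{1510942663}{45811}} = 12089 \left(- \frac{45811}{1510942663}\right) = - \frac{553809179}{1510942663}$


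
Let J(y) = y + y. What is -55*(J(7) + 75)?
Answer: -4895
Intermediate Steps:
J(y) = 2*y
-55*(J(7) + 75) = -55*(2*7 + 75) = -55*(14 + 75) = -55*89 = -4895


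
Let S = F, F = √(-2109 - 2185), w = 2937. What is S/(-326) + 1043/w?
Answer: 1043/2937 - I*√4294/326 ≈ 0.35512 - 0.20101*I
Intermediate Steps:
F = I*√4294 (F = √(-4294) = I*√4294 ≈ 65.529*I)
S = I*√4294 ≈ 65.529*I
S/(-326) + 1043/w = (I*√4294)/(-326) + 1043/2937 = (I*√4294)*(-1/326) + 1043*(1/2937) = -I*√4294/326 + 1043/2937 = 1043/2937 - I*√4294/326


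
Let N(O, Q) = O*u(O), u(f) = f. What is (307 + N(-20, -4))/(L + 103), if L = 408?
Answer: 101/73 ≈ 1.3836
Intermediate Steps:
N(O, Q) = O² (N(O, Q) = O*O = O²)
(307 + N(-20, -4))/(L + 103) = (307 + (-20)²)/(408 + 103) = (307 + 400)/511 = 707*(1/511) = 101/73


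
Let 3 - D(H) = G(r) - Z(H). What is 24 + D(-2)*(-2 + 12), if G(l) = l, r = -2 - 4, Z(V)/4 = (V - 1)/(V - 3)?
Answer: 138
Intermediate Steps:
Z(V) = 4*(-1 + V)/(-3 + V) (Z(V) = 4*((V - 1)/(V - 3)) = 4*((-1 + V)/(-3 + V)) = 4*(-1 + V)/(-3 + V))
r = -6
D(H) = 9 + 4*(-1 + H)/(-3 + H) (D(H) = 3 - (-6 - 4*(-1 + H)/(-3 + H)) = 3 + (6 + 4*(-1 + H)/(-3 + H)) = 9 + 4*(-1 + H)/(-3 + H))
24 + D(-2)*(-2 + 12) = 24 + ((-31 + 13*(-2))/(-3 - 2))*(-2 + 12) = 24 + ((-31 - 26)/(-5))*10 = 24 - ⅕*(-57)*10 = 24 + (57/5)*10 = 24 + 114 = 138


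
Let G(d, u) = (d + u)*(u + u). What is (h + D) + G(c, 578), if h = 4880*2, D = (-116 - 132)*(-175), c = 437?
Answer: 1226500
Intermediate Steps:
G(d, u) = 2*u*(d + u) (G(d, u) = (d + u)*(2*u) = 2*u*(d + u))
D = 43400 (D = -248*(-175) = 43400)
h = 9760
(h + D) + G(c, 578) = (9760 + 43400) + 2*578*(437 + 578) = 53160 + 2*578*1015 = 53160 + 1173340 = 1226500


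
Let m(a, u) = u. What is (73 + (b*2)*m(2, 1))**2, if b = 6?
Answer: 7225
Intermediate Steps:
(73 + (b*2)*m(2, 1))**2 = (73 + (6*2)*1)**2 = (73 + 12*1)**2 = (73 + 12)**2 = 85**2 = 7225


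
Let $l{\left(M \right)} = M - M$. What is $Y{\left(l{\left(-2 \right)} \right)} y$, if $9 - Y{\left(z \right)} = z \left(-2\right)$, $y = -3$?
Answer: $-27$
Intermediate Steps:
$l{\left(M \right)} = 0$
$Y{\left(z \right)} = 9 + 2 z$ ($Y{\left(z \right)} = 9 - z \left(-2\right) = 9 - - 2 z = 9 + 2 z$)
$Y{\left(l{\left(-2 \right)} \right)} y = \left(9 + 2 \cdot 0\right) \left(-3\right) = \left(9 + 0\right) \left(-3\right) = 9 \left(-3\right) = -27$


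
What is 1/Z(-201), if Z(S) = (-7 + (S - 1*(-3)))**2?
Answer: 1/42025 ≈ 2.3795e-5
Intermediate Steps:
Z(S) = (-4 + S)**2 (Z(S) = (-7 + (S + 3))**2 = (-7 + (3 + S))**2 = (-4 + S)**2)
1/Z(-201) = 1/((-4 - 201)**2) = 1/((-205)**2) = 1/42025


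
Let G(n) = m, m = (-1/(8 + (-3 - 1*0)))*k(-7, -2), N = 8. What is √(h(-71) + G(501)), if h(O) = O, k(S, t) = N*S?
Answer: I*√1495/5 ≈ 7.733*I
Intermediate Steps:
k(S, t) = 8*S
m = 56/5 (m = (-1/(8 + (-3 - 1*0)))*(8*(-7)) = -1/(8 + (-3 + 0))*(-56) = -1/(8 - 3)*(-56) = -1/5*(-56) = -1*⅕*(-56) = -⅕*(-56) = 56/5 ≈ 11.200)
G(n) = 56/5
√(h(-71) + G(501)) = √(-71 + 56/5) = √(-299/5) = I*√1495/5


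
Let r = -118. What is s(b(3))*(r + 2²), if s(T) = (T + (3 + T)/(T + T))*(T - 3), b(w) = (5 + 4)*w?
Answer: -75392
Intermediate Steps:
b(w) = 9*w
s(T) = (-3 + T)*(T + (3 + T)/(2*T)) (s(T) = (T + (3 + T)/((2*T)))*(-3 + T) = (T + (3 + T)*(1/(2*T)))*(-3 + T) = (T + (3 + T)/(2*T))*(-3 + T) = (-3 + T)*(T + (3 + T)/(2*T)))
s(b(3))*(r + 2²) = ((-9 + (9*3)²*(-5 + 2*(9*3)))/(2*((9*3))))*(-118 + 2²) = ((½)*(-9 + 27²*(-5 + 2*27))/27)*(-118 + 4) = ((½)*(1/27)*(-9 + 729*(-5 + 54)))*(-114) = ((½)*(1/27)*(-9 + 729*49))*(-114) = ((½)*(1/27)*(-9 + 35721))*(-114) = ((½)*(1/27)*35712)*(-114) = (1984/3)*(-114) = -75392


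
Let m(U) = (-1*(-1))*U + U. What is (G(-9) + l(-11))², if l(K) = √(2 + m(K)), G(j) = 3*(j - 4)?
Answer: 1501 - 156*I*√5 ≈ 1501.0 - 348.83*I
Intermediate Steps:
G(j) = -12 + 3*j (G(j) = 3*(-4 + j) = -12 + 3*j)
m(U) = 2*U (m(U) = 1*U + U = U + U = 2*U)
l(K) = √(2 + 2*K)
(G(-9) + l(-11))² = ((-12 + 3*(-9)) + √(2 + 2*(-11)))² = ((-12 - 27) + √(2 - 22))² = (-39 + √(-20))² = (-39 + 2*I*√5)²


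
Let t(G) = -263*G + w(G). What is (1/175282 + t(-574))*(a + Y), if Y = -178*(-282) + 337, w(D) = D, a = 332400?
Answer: 10094232365980061/175282 ≈ 5.7589e+10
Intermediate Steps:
t(G) = -262*G (t(G) = -263*G + G = -262*G)
Y = 50533 (Y = 50196 + 337 = 50533)
(1/175282 + t(-574))*(a + Y) = (1/175282 - 262*(-574))*(332400 + 50533) = (1/175282 + 150388)*382933 = (26360309417/175282)*382933 = 10094232365980061/175282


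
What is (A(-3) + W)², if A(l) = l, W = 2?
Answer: 1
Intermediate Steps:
(A(-3) + W)² = (-3 + 2)² = (-1)² = 1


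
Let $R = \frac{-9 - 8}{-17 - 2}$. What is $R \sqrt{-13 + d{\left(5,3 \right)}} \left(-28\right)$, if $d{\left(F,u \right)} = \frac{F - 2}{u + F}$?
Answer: $- \frac{119 i \sqrt{202}}{19} \approx - 89.016 i$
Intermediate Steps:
$d{\left(F,u \right)} = \frac{-2 + F}{F + u}$
$R = \frac{17}{19}$ ($R = - \frac{17}{-19} = \left(-17\right) \left(- \frac{1}{19}\right) = \frac{17}{19} \approx 0.89474$)
$R \sqrt{-13 + d{\left(5,3 \right)}} \left(-28\right) = \frac{17 \sqrt{-13 + \frac{-2 + 5}{5 + 3}}}{19} \left(-28\right) = \frac{17 \sqrt{-13 + \frac{1}{8} \cdot 3}}{19} \left(-28\right) = \frac{17 \sqrt{-13 + \frac{3}{8}}}{19} \left(-28\right) = \frac{17 \sqrt{- \frac{101}{8}}}{19} \left(-28\right) = \frac{17 \frac{i \sqrt{202}}{4}}{19} \left(-28\right) = \frac{17 i \sqrt{202}}{76} \left(-28\right) = - \frac{119 i \sqrt{202}}{19}$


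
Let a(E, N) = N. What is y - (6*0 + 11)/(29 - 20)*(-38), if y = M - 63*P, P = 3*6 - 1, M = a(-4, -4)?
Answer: -9257/9 ≈ -1028.6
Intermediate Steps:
M = -4
P = 17 (P = 18 - 1 = 17)
y = -1075 (y = -4 - 63*17 = -4 - 1071 = -1075)
y - (6*0 + 11)/(29 - 20)*(-38) = -1075 - (6*0 + 11)/(29 - 20)*(-38) = -1075 - (0 + 11)/9*(-38) = -1075 - 11*(⅑)*(-38) = -1075 - 11*(-38)/9 = -1075 - 1*(-418/9) = -1075 + 418/9 = -9257/9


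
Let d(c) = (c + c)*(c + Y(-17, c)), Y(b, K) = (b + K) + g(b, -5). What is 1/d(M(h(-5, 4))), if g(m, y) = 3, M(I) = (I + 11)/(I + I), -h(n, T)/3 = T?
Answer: -144/167 ≈ -0.86228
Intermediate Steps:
h(n, T) = -3*T
M(I) = (11 + I)/(2*I) (M(I) = (11 + I)/((2*I)) = (11 + I)*(1/(2*I)) = (11 + I)/(2*I))
Y(b, K) = 3 + K + b (Y(b, K) = (b + K) + 3 = (K + b) + 3 = 3 + K + b)
d(c) = 2*c*(-14 + 2*c) (d(c) = (c + c)*(c + (3 + c - 17)) = (2*c)*(c + (-14 + c)) = (2*c)*(-14 + 2*c) = 2*c*(-14 + 2*c))
1/d(M(h(-5, 4))) = 1/(4*((11 - 3*4)/(2*((-3*4))))*(-7 + (11 - 3*4)/(2*((-3*4))))) = 1/(4*((½)*(11 - 12)/(-12))*(-7 + (½)*(11 - 12)/(-12))) = 1/(4*((½)*(-1/12)*(-1))*(-7 + (½)*(-1/12)*(-1))) = 1/(4*(1/24)*(-7 + 1/24)) = 1/(4*(1/24)*(-167/24)) = 1/(-167/144) = -144/167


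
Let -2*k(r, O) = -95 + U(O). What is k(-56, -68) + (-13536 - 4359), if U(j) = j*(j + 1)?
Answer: -40251/2 ≈ -20126.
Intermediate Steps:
U(j) = j*(1 + j)
k(r, O) = 95/2 - O*(1 + O)/2 (k(r, O) = -(-95 + O*(1 + O))/2 = 95/2 - O*(1 + O)/2)
k(-56, -68) + (-13536 - 4359) = (95/2 - 1/2*(-68)*(1 - 68)) + (-13536 - 4359) = (95/2 - 1/2*(-68)*(-67)) - 17895 = (95/2 - 2278) - 17895 = -4461/2 - 17895 = -40251/2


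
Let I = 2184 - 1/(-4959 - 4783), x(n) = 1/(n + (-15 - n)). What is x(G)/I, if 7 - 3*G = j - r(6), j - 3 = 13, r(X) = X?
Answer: -9742/319147935 ≈ -3.0525e-5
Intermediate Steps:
j = 16 (j = 3 + 13 = 16)
G = -1 (G = 7/3 - (16 - 1*6)/3 = 7/3 - (16 - 6)/3 = 7/3 - 1/3*10 = 7/3 - 10/3 = -1)
x(n) = -1/15 (x(n) = 1/(-15) = -1/15)
I = 21276529/9742 (I = 2184 - 1/(-9742) = 2184 - 1*(-1/9742) = 2184 + 1/9742 = 21276529/9742 ≈ 2184.0)
x(G)/I = -1/(15*21276529/9742) = -1/15*9742/21276529 = -9742/319147935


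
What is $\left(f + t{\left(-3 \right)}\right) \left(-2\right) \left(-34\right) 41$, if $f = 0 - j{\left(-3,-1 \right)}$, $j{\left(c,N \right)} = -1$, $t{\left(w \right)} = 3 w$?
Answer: $-22304$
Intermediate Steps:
$f = 1$ ($f = 0 - -1 = 0 + 1 = 1$)
$\left(f + t{\left(-3 \right)}\right) \left(-2\right) \left(-34\right) 41 = \left(1 + 3 \left(-3\right)\right) \left(-2\right) \left(-34\right) 41 = \left(1 - 9\right) \left(-2\right) \left(-34\right) 41 = \left(-8\right) \left(-2\right) \left(-34\right) 41 = 16 \left(-34\right) 41 = \left(-544\right) 41 = -22304$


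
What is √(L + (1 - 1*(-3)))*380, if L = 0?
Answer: 760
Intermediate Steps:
√(L + (1 - 1*(-3)))*380 = √(0 + (1 - 1*(-3)))*380 = √(0 + (1 + 3))*380 = √(0 + 4)*380 = √4*380 = 2*380 = 760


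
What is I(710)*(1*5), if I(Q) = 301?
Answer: 1505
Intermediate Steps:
I(710)*(1*5) = 301*(1*5) = 301*5 = 1505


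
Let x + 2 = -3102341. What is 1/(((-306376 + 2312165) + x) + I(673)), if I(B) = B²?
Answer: -1/643625 ≈ -1.5537e-6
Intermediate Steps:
x = -3102343 (x = -2 - 3102341 = -3102343)
1/(((-306376 + 2312165) + x) + I(673)) = 1/(((-306376 + 2312165) - 3102343) + 673²) = 1/((2005789 - 3102343) + 452929) = 1/(-1096554 + 452929) = 1/(-643625) = -1/643625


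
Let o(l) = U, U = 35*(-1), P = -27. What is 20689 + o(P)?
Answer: 20654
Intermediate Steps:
U = -35
o(l) = -35
20689 + o(P) = 20689 - 35 = 20654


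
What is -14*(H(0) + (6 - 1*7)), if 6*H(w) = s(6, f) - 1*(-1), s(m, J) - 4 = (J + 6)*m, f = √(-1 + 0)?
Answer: -245/3 - 14*I ≈ -81.667 - 14.0*I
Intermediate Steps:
f = I (f = √(-1) = I ≈ 1.0*I)
s(m, J) = 4 + m*(6 + J) (s(m, J) = 4 + (J + 6)*m = 4 + (6 + J)*m = 4 + m*(6 + J))
H(w) = 41/6 + I (H(w) = ((4 + 6*6 + I*6) - 1*(-1))/6 = ((4 + 36 + 6*I) + 1)/6 = ((40 + 6*I) + 1)/6 = (41 + 6*I)/6 = 41/6 + I)
-14*(H(0) + (6 - 1*7)) = -14*((41/6 + I) + (6 - 1*7)) = -14*((41/6 + I) + (6 - 7)) = -14*((41/6 + I) - 1) = -14*(35/6 + I) = -245/3 - 14*I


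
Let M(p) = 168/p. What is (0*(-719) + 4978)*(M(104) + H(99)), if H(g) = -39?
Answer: -2419308/13 ≈ -1.8610e+5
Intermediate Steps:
(0*(-719) + 4978)*(M(104) + H(99)) = (0*(-719) + 4978)*(168/104 - 39) = (0 + 4978)*(168*(1/104) - 39) = 4978*(21/13 - 39) = 4978*(-486/13) = -2419308/13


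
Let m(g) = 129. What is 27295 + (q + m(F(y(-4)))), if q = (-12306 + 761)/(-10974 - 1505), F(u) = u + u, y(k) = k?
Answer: 342235641/12479 ≈ 27425.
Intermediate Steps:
F(u) = 2*u
q = 11545/12479 (q = -11545/(-12479) = -11545*(-1/12479) = 11545/12479 ≈ 0.92515)
27295 + (q + m(F(y(-4)))) = 27295 + (11545/12479 + 129) = 27295 + 1621336/12479 = 342235641/12479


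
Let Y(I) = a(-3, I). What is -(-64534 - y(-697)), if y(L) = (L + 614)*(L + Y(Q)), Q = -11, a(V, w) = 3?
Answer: 122136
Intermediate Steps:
Y(I) = 3
y(L) = (3 + L)*(614 + L) (y(L) = (L + 614)*(L + 3) = (614 + L)*(3 + L) = (3 + L)*(614 + L))
-(-64534 - y(-697)) = -(-64534 - (1842 + (-697)² + 617*(-697))) = -(-64534 - (1842 + 485809 - 430049)) = -(-64534 - 1*57602) = -(-64534 - 57602) = -1*(-122136) = 122136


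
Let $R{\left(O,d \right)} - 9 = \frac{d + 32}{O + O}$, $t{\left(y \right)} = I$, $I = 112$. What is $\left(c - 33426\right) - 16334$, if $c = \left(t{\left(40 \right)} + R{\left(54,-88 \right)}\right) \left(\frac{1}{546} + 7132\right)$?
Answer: $\frac{11933857549}{14742} \approx 8.0951 \cdot 10^{5}$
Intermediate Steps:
$t{\left(y \right)} = 112$
$R{\left(O,d \right)} = 9 + \frac{32 + d}{2 O}$ ($R{\left(O,d \right)} = 9 + \frac{d + 32}{O + O} = 9 + \frac{32 + d}{2 O}$)
$c = \frac{12667419469}{14742}$ ($c = \left(112 + \frac{32 - 88 + 18 \cdot 54}{2 \cdot 54}\right) \left(\frac{1}{546} + 7132\right) = \left(112 + \frac{1}{2} \cdot \frac{1}{54} \left(32 - 88 + 972\right)\right) \left(\frac{1}{546} + 7132\right) = \left(112 + \frac{1}{2} \cdot \frac{1}{54} \cdot 916\right) \frac{3894073}{546} = \left(112 + \frac{229}{27}\right) \frac{3894073}{546} = \frac{3253}{27} \cdot \frac{3894073}{546} = \frac{12667419469}{14742} \approx 8.5927 \cdot 10^{5}$)
$\left(c - 33426\right) - 16334 = \left(\frac{12667419469}{14742} - 33426\right) - 16334 = \frac{12174653377}{14742} - 16334 = \frac{11933857549}{14742}$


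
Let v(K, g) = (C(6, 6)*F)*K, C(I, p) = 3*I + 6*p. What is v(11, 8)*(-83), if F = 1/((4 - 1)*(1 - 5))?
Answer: 8217/2 ≈ 4108.5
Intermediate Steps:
F = -1/12 (F = 1/(3*(-4)) = 1/(-12) = -1/12 ≈ -0.083333)
v(K, g) = -9*K/2 (v(K, g) = ((3*6 + 6*6)*(-1/12))*K = ((18 + 36)*(-1/12))*K = (54*(-1/12))*K = -9*K/2)
v(11, 8)*(-83) = -9/2*11*(-83) = -99/2*(-83) = 8217/2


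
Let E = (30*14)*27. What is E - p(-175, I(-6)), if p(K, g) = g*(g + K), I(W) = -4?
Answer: 10624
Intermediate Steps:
E = 11340 (E = 420*27 = 11340)
p(K, g) = g*(K + g)
E - p(-175, I(-6)) = 11340 - (-4)*(-175 - 4) = 11340 - (-4)*(-179) = 11340 - 1*716 = 11340 - 716 = 10624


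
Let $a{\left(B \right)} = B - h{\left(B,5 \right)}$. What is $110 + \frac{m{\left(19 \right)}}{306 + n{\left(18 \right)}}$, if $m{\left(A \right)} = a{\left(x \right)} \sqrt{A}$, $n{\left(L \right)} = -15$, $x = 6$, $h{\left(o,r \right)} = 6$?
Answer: $110$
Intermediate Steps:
$a{\left(B \right)} = -6 + B$ ($a{\left(B \right)} = B - 6 = -6 + B$)
$m{\left(A \right)} = 0$ ($m{\left(A \right)} = \left(-6 + 6\right) \sqrt{A} = 0 \sqrt{A} = 0$)
$110 + \frac{m{\left(19 \right)}}{306 + n{\left(18 \right)}} = 110 + \frac{0}{306 - 15} = 110 + \frac{0}{291} = 110 + 0 \cdot \frac{1}{291} = 110 + 0 = 110$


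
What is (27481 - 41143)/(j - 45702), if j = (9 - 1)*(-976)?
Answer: 6831/26755 ≈ 0.25532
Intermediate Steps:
j = -7808 (j = 8*(-976) = -7808)
(27481 - 41143)/(j - 45702) = (27481 - 41143)/(-7808 - 45702) = -13662/(-53510) = -13662*(-1/53510) = 6831/26755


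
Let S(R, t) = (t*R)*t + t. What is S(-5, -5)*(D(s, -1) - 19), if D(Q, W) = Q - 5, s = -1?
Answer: 3250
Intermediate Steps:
S(R, t) = t + R*t² (S(R, t) = (R*t)*t + t = R*t² + t = t + R*t²)
D(Q, W) = -5 + Q
S(-5, -5)*(D(s, -1) - 19) = (-5*(1 - 5*(-5)))*((-5 - 1) - 19) = (-5*(1 + 25))*(-6 - 19) = -5*26*(-25) = -130*(-25) = 3250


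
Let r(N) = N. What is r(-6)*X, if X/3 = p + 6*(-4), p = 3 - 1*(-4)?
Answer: 306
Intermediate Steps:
p = 7 (p = 3 + 4 = 7)
X = -51 (X = 3*(7 + 6*(-4)) = 3*(7 - 24) = 3*(-17) = -51)
r(-6)*X = -6*(-51) = 306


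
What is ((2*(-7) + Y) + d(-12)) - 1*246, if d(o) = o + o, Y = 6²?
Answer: -248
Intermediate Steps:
Y = 36
d(o) = 2*o
((2*(-7) + Y) + d(-12)) - 1*246 = ((2*(-7) + 36) + 2*(-12)) - 1*246 = ((-14 + 36) - 24) - 246 = (22 - 24) - 246 = -2 - 246 = -248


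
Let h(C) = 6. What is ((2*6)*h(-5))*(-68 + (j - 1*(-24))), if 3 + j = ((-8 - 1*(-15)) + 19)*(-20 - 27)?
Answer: -91368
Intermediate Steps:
j = -1225 (j = -3 + ((-8 - 1*(-15)) + 19)*(-20 - 27) = -3 + ((-8 + 15) + 19)*(-47) = -3 + (7 + 19)*(-47) = -3 + 26*(-47) = -3 - 1222 = -1225)
((2*6)*h(-5))*(-68 + (j - 1*(-24))) = ((2*6)*6)*(-68 + (-1225 - 1*(-24))) = (12*6)*(-68 + (-1225 + 24)) = 72*(-68 - 1201) = 72*(-1269) = -91368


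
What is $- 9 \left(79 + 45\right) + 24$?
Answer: $-1092$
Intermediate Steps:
$- 9 \left(79 + 45\right) + 24 = \left(-9\right) 124 + 24 = -1116 + 24 = -1092$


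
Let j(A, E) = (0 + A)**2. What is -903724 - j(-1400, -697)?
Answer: -2863724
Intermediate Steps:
j(A, E) = A**2
-903724 - j(-1400, -697) = -903724 - 1*(-1400)**2 = -903724 - 1*1960000 = -903724 - 1960000 = -2863724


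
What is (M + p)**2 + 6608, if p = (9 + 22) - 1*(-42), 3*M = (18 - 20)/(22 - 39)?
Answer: 31063033/2601 ≈ 11943.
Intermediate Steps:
M = 2/51 (M = ((18 - 20)/(22 - 39))/3 = (-2/(-17))/3 = (-2*(-1/17))/3 = (1/3)*(2/17) = 2/51 ≈ 0.039216)
p = 73 (p = 31 + 42 = 73)
(M + p)**2 + 6608 = (2/51 + 73)**2 + 6608 = (3725/51)**2 + 6608 = 13875625/2601 + 6608 = 31063033/2601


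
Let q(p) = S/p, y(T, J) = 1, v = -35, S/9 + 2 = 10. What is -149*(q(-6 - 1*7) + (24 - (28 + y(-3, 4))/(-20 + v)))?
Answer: -2022973/715 ≈ -2829.3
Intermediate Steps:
S = 72 (S = -18 + 9*10 = -18 + 90 = 72)
q(p) = 72/p
-149*(q(-6 - 1*7) + (24 - (28 + y(-3, 4))/(-20 + v))) = -149*(72/(-6 - 1*7) + (24 - (28 + 1)/(-20 - 35))) = -149*(72/(-6 - 7) + (24 - 29/(-55))) = -149*(72/(-13) + (24 - 29*(-1)/55)) = -149*(72*(-1/13) + (24 - 1*(-29/55))) = -149*(-72/13 + (24 + 29/55)) = -149*(-72/13 + 1349/55) = -149*13577/715 = -2022973/715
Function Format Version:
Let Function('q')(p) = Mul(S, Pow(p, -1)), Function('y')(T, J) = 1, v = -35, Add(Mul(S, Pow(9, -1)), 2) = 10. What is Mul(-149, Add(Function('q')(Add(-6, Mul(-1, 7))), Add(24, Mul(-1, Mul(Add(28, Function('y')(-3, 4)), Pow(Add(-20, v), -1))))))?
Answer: Rational(-2022973, 715) ≈ -2829.3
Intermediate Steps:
S = 72 (S = Add(-18, Mul(9, 10)) = Add(-18, 90) = 72)
Function('q')(p) = Mul(72, Pow(p, -1))
Mul(-149, Add(Function('q')(Add(-6, Mul(-1, 7))), Add(24, Mul(-1, Mul(Add(28, Function('y')(-3, 4)), Pow(Add(-20, v), -1)))))) = Mul(-149, Add(Mul(72, Pow(Add(-6, Mul(-1, 7)), -1)), Add(24, Mul(-1, Mul(Add(28, 1), Pow(Add(-20, -35), -1)))))) = Mul(-149, Add(Mul(72, Pow(Add(-6, -7), -1)), Add(24, Mul(-1, Mul(29, Pow(-55, -1)))))) = Mul(-149, Add(Mul(72, Pow(-13, -1)), Add(24, Mul(-1, Mul(29, Rational(-1, 55)))))) = Mul(-149, Add(Mul(72, Rational(-1, 13)), Add(24, Mul(-1, Rational(-29, 55))))) = Mul(-149, Add(Rational(-72, 13), Add(24, Rational(29, 55)))) = Mul(-149, Add(Rational(-72, 13), Rational(1349, 55))) = Mul(-149, Rational(13577, 715)) = Rational(-2022973, 715)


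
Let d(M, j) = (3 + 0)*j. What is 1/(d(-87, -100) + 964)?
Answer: 1/664 ≈ 0.0015060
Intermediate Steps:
d(M, j) = 3*j
1/(d(-87, -100) + 964) = 1/(3*(-100) + 964) = 1/(-300 + 964) = 1/664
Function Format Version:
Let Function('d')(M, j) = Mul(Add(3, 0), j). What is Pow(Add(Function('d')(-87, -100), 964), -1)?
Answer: Rational(1, 664) ≈ 0.0015060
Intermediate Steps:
Function('d')(M, j) = Mul(3, j)
Pow(Add(Function('d')(-87, -100), 964), -1) = Pow(Add(Mul(3, -100), 964), -1) = Pow(Add(-300, 964), -1) = Pow(664, -1) = Rational(1, 664)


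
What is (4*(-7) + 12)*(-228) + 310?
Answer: 3958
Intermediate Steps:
(4*(-7) + 12)*(-228) + 310 = (-28 + 12)*(-228) + 310 = -16*(-228) + 310 = 3648 + 310 = 3958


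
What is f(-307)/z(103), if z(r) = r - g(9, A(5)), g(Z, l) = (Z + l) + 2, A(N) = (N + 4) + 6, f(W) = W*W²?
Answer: -28934443/77 ≈ -3.7577e+5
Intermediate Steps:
f(W) = W³
A(N) = 10 + N (A(N) = (4 + N) + 6 = 10 + N)
g(Z, l) = 2 + Z + l
z(r) = -26 + r (z(r) = r - (2 + 9 + (10 + 5)) = r - (2 + 9 + 15) = r - 1*26 = r - 26 = -26 + r)
f(-307)/z(103) = (-307)³/(-26 + 103) = -28934443/77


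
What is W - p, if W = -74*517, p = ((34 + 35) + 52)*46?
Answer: -43824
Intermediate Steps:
p = 5566 (p = (69 + 52)*46 = 121*46 = 5566)
W = -38258
W - p = -38258 - 1*5566 = -38258 - 5566 = -43824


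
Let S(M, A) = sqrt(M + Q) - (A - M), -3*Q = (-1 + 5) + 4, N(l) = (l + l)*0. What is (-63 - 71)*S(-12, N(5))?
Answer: 1608 - 268*I*sqrt(33)/3 ≈ 1608.0 - 513.18*I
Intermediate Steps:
N(l) = 0 (N(l) = (2*l)*0 = 0)
Q = -8/3 (Q = -((-1 + 5) + 4)/3 = -(4 + 4)/3 = -1/3*8 = -8/3 ≈ -2.6667)
S(M, A) = M + sqrt(-8/3 + M) - A (S(M, A) = sqrt(M - 8/3) - (A - M) = sqrt(-8/3 + M) + (M - A) = M + sqrt(-8/3 + M) - A)
(-63 - 71)*S(-12, N(5)) = (-63 - 71)*(-12 - 1*0 + sqrt(-24 + 9*(-12))/3) = -134*(-12 + 0 + sqrt(-24 - 108)/3) = -134*(-12 + 0 + sqrt(-132)/3) = -134*(-12 + 0 + (2*I*sqrt(33))/3) = -134*(-12 + 0 + 2*I*sqrt(33)/3) = -134*(-12 + 2*I*sqrt(33)/3) = 1608 - 268*I*sqrt(33)/3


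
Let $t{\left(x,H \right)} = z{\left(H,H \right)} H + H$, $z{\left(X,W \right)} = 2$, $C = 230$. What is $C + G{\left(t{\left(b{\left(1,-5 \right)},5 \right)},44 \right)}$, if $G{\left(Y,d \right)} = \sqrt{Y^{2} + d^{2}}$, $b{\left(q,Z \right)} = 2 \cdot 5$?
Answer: $230 + \sqrt{2161} \approx 276.49$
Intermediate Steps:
$b{\left(q,Z \right)} = 10$
$t{\left(x,H \right)} = 3 H$ ($t{\left(x,H \right)} = 2 H + H = 3 H$)
$C + G{\left(t{\left(b{\left(1,-5 \right)},5 \right)},44 \right)} = 230 + \sqrt{\left(3 \cdot 5\right)^{2} + 44^{2}} = 230 + \sqrt{15^{2} + 1936} = 230 + \sqrt{225 + 1936} = 230 + \sqrt{2161}$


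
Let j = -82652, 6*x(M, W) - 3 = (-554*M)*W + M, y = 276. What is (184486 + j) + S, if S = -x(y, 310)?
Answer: 16003655/2 ≈ 8.0018e+6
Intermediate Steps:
x(M, W) = 1/2 + M/6 - 277*M*W/3 (x(M, W) = 1/2 + ((-554*M)*W + M)/6 = 1/2 + (-554*M*W + M)/6 = 1/2 + (M - 554*M*W)/6 = 1/2 + (M/6 - 277*M*W/3) = 1/2 + M/6 - 277*M*W/3)
S = 15799987/2 (S = -(1/2 + (1/6)*276 - 277/3*276*310) = -(1/2 + 46 - 7900040) = -1*(-15799987/2) = 15799987/2 ≈ 7.9000e+6)
(184486 + j) + S = (184486 - 82652) + 15799987/2 = 101834 + 15799987/2 = 16003655/2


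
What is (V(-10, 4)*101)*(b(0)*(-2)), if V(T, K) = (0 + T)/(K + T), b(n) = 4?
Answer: -4040/3 ≈ -1346.7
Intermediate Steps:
V(T, K) = T/(K + T)
(V(-10, 4)*101)*(b(0)*(-2)) = (-10/(4 - 10)*101)*(4*(-2)) = (-10/(-6)*101)*(-8) = (-10*(-1/6)*101)*(-8) = ((5/3)*101)*(-8) = (505/3)*(-8) = -4040/3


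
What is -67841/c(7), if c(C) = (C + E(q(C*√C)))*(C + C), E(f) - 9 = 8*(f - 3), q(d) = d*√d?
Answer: 67841/(14*(8 - 392*7^(¼))) ≈ -7.6964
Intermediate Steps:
q(d) = d^(3/2)
E(f) = -15 + 8*f (E(f) = 9 + 8*(f - 3) = 9 + 8*(-3 + f) = 9 + (-24 + 8*f) = -15 + 8*f)
c(C) = 2*C*(-15 + C + 8*(C^(3/2))^(3/2)) (c(C) = (C + (-15 + 8*(C*√C)^(3/2)))*(C + C) = (C + (-15 + 8*(C^(3/2))^(3/2)))*(2*C) = (-15 + C + 8*(C^(3/2))^(3/2))*(2*C) = 2*C*(-15 + C + 8*(C^(3/2))^(3/2)))
-67841/c(7) = -67841*1/(14*(-15 + 7 + 8*(7^(3/2))^(3/2))) = -67841*1/(14*(-15 + 7 + 8*(7*√7)^(3/2))) = -67841*1/(14*(-15 + 7 + 8*(49*7^(¼)))) = -67841*1/(14*(-15 + 7 + 392*7^(¼))) = -67841*1/(14*(-8 + 392*7^(¼))) = -67841/(-112 + 5488*7^(¼))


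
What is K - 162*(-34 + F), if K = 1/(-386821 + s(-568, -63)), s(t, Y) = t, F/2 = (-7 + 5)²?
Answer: 1631682467/387389 ≈ 4212.0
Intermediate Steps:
F = 8 (F = 2*(-7 + 5)² = 2*(-2)² = 2*4 = 8)
K = -1/387389 (K = 1/(-386821 - 568) = 1/(-387389) = -1/387389 ≈ -2.5814e-6)
K - 162*(-34 + F) = -1/387389 - 162*(-34 + 8) = -1/387389 - 162*(-26) = -1/387389 - 1*(-4212) = -1/387389 + 4212 = 1631682467/387389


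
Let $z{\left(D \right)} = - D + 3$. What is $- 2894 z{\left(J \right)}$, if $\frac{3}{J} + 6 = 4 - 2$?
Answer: $- \frac{21705}{2} \approx -10853.0$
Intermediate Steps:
$J = - \frac{3}{4}$ ($J = \frac{3}{-6 + \left(4 - 2\right)} = \frac{3}{-6 + 2} = \frac{3}{-4} = 3 \left(- \frac{1}{4}\right) = - \frac{3}{4} \approx -0.75$)
$z{\left(D \right)} = 3 - D$
$- 2894 z{\left(J \right)} = - 2894 \left(3 - - \frac{3}{4}\right) = - 2894 \left(3 + \frac{3}{4}\right) = \left(-2894\right) \frac{15}{4} = - \frac{21705}{2}$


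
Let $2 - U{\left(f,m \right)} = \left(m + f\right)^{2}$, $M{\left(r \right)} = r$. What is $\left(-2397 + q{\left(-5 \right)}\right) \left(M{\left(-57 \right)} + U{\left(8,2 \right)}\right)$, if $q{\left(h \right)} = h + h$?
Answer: $373085$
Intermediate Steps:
$U{\left(f,m \right)} = 2 - \left(f + m\right)^{2}$ ($U{\left(f,m \right)} = 2 - \left(m + f\right)^{2} = 2 - \left(f + m\right)^{2}$)
$q{\left(h \right)} = 2 h$
$\left(-2397 + q{\left(-5 \right)}\right) \left(M{\left(-57 \right)} + U{\left(8,2 \right)}\right) = \left(-2397 + 2 \left(-5\right)\right) \left(-57 + \left(2 - \left(8 + 2\right)^{2}\right)\right) = \left(-2397 - 10\right) \left(-57 + \left(2 - 10^{2}\right)\right) = - 2407 \left(-57 + \left(2 - 100\right)\right) = - 2407 \left(-57 - 98\right) = \left(-2407\right) \left(-155\right) = 373085$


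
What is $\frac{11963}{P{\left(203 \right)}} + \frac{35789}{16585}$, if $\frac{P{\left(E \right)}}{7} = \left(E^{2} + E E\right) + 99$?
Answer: $\frac{2981544678}{1368544445} \approx 2.1786$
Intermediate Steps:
$P{\left(E \right)} = 693 + 14 E^{2}$ ($P{\left(E \right)} = 7 \left(\left(E^{2} + E E\right) + 99\right) = 7 \left(\left(E^{2} + E^{2}\right) + 99\right) = 7 \left(2 E^{2} + 99\right) = 7 \left(99 + 2 E^{2}\right) = 693 + 14 E^{2}$)
$\frac{11963}{P{\left(203 \right)}} + \frac{35789}{16585} = \frac{11963}{693 + 14 \cdot 203^{2}} + \frac{35789}{16585} = \frac{11963}{693 + 14 \cdot 41209} + 35789 \cdot \frac{1}{16585} = \frac{11963}{693 + 576926} + \frac{35789}{16585} = \frac{11963}{577619} + \frac{35789}{16585} = 11963 \cdot \frac{1}{577619} + \frac{35789}{16585} = \frac{1709}{82517} + \frac{35789}{16585} = \frac{2981544678}{1368544445}$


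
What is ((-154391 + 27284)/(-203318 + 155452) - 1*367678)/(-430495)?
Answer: 17599148041/20606073670 ≈ 0.85408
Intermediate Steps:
((-154391 + 27284)/(-203318 + 155452) - 1*367678)/(-430495) = (-127107/(-47866) - 367678)*(-1/430495) = (-127107*(-1/47866) - 367678)*(-1/430495) = (127107/47866 - 367678)*(-1/430495) = -17599148041/47866*(-1/430495) = 17599148041/20606073670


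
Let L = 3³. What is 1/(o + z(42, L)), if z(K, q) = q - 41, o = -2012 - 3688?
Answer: -1/5714 ≈ -0.00017501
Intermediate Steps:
o = -5700
L = 27
z(K, q) = -41 + q
1/(o + z(42, L)) = 1/(-5700 + (-41 + 27)) = 1/(-5700 - 14) = 1/(-5714) = -1/5714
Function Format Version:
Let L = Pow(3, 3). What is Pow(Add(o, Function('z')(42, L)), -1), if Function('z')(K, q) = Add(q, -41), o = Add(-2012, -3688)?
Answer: Rational(-1, 5714) ≈ -0.00017501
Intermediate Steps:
o = -5700
L = 27
Function('z')(K, q) = Add(-41, q)
Pow(Add(o, Function('z')(42, L)), -1) = Pow(Add(-5700, Add(-41, 27)), -1) = Pow(Add(-5700, -14), -1) = Pow(-5714, -1) = Rational(-1, 5714)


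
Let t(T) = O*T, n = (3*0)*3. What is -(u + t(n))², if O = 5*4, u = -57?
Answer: -3249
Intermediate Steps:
O = 20
n = 0 (n = 0*3 = 0)
t(T) = 20*T
-(u + t(n))² = -(-57 + 20*0)² = -(-57 + 0)² = -1*(-57)² = -1*3249 = -3249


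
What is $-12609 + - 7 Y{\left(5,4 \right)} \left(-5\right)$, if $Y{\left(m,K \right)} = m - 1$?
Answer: $-12469$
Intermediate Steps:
$Y{\left(m,K \right)} = -1 + m$ ($Y{\left(m,K \right)} = m - 1 = -1 + m$)
$-12609 + - 7 Y{\left(5,4 \right)} \left(-5\right) = -12609 + - 7 \left(-1 + 5\right) \left(-5\right) = -12609 + \left(-7\right) 4 \left(-5\right) = -12609 - -140 = -12609 + 140 = -12469$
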